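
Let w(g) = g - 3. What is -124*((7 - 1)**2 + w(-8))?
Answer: -3100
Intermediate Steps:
w(g) = -3 + g
-124*((7 - 1)**2 + w(-8)) = -124*((7 - 1)**2 + (-3 - 8)) = -124*(6**2 - 11) = -124*(36 - 11) = -124*25 = -3100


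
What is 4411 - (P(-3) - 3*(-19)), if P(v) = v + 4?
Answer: 4353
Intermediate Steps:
P(v) = 4 + v
4411 - (P(-3) - 3*(-19)) = 4411 - ((4 - 3) - 3*(-19)) = 4411 - (1 + 57) = 4411 - 1*58 = 4411 - 58 = 4353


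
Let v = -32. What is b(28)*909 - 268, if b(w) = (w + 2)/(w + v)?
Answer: -14171/2 ≈ -7085.5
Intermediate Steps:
b(w) = (2 + w)/(-32 + w) (b(w) = (w + 2)/(w - 32) = (2 + w)/(-32 + w))
b(28)*909 - 268 = ((2 + 28)/(-32 + 28))*909 - 268 = (30/(-4))*909 - 268 = -¼*30*909 - 268 = -15/2*909 - 268 = -13635/2 - 268 = -14171/2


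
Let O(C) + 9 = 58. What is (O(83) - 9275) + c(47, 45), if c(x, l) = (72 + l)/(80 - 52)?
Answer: -258211/28 ≈ -9221.8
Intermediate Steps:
c(x, l) = 18/7 + l/28 (c(x, l) = (72 + l)/28 = (72 + l)*(1/28) = 18/7 + l/28)
O(C) = 49 (O(C) = -9 + 58 = 49)
(O(83) - 9275) + c(47, 45) = (49 - 9275) + (18/7 + (1/28)*45) = -9226 + (18/7 + 45/28) = -9226 + 117/28 = -258211/28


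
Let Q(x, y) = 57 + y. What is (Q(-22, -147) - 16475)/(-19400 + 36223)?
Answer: -16565/16823 ≈ -0.98466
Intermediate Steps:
(Q(-22, -147) - 16475)/(-19400 + 36223) = ((57 - 147) - 16475)/(-19400 + 36223) = (-90 - 16475)/16823 = -16565*1/16823 = -16565/16823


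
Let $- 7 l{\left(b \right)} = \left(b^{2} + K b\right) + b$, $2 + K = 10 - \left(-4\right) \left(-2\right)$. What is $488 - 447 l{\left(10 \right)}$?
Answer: $\frac{52586}{7} \approx 7512.3$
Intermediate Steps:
$K = 0$ ($K = -2 + \left(10 - \left(-4\right) \left(-2\right)\right) = -2 + \left(10 - 8\right) = -2 + 2 = 0$)
$l{\left(b \right)} = - \frac{b}{7} - \frac{b^{2}}{7}$ ($l{\left(b \right)} = - \frac{\left(b^{2} + 0 b\right) + b}{7} = - \frac{\left(b^{2} + 0\right) + b}{7} = - \frac{b^{2} + b}{7} = - \frac{b + b^{2}}{7} = - \frac{b}{7} - \frac{b^{2}}{7}$)
$488 - 447 l{\left(10 \right)} = 488 - 447 \left(\left(- \frac{1}{7}\right) 10 \left(1 + 10\right)\right) = 488 - 447 \left(\left(- \frac{1}{7}\right) 10 \cdot 11\right) = 488 - - \frac{49170}{7} = 488 + \frac{49170}{7} = \frac{52586}{7}$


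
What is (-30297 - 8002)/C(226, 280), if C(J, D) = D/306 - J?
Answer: 5859747/34438 ≈ 170.15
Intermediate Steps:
C(J, D) = -J + D/306 (C(J, D) = D*(1/306) - J = D/306 - J = -J + D/306)
(-30297 - 8002)/C(226, 280) = (-30297 - 8002)/(-1*226 + (1/306)*280) = -38299/(-226 + 140/153) = -38299/(-34438/153) = -38299*(-153/34438) = 5859747/34438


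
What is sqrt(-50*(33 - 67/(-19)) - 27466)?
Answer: I*sqrt(10574526)/19 ≈ 171.15*I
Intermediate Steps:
sqrt(-50*(33 - 67/(-19)) - 27466) = sqrt(-50*(33 - 67*(-1/19)) - 27466) = sqrt(-50*(33 + 67/19) - 27466) = sqrt(-50*694/19 - 27466) = sqrt(-34700/19 - 27466) = sqrt(-556554/19) = I*sqrt(10574526)/19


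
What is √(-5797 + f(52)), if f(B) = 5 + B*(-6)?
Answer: 2*I*√1526 ≈ 78.128*I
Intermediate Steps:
f(B) = 5 - 6*B
√(-5797 + f(52)) = √(-5797 + (5 - 6*52)) = √(-5797 + (5 - 312)) = √(-5797 - 307) = √(-6104) = 2*I*√1526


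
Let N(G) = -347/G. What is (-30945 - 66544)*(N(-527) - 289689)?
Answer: 14883231886684/527 ≈ 2.8241e+10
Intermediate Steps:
(-30945 - 66544)*(N(-527) - 289689) = (-30945 - 66544)*(-347/(-527) - 289689) = -97489*(-347*(-1/527) - 289689) = -97489*(347/527 - 289689) = -97489*(-152665756/527) = 14883231886684/527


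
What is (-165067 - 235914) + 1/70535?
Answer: -28283194834/70535 ≈ -4.0098e+5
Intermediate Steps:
(-165067 - 235914) + 1/70535 = -400981 + 1/70535 = -28283194834/70535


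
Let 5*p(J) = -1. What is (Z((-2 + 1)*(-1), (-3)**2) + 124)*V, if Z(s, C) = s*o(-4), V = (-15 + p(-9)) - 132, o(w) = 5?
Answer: -94944/5 ≈ -18989.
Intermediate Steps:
p(J) = -1/5 (p(J) = (1/5)*(-1) = -1/5)
V = -736/5 (V = (-15 - 1/5) - 132 = -76/5 - 132 = -736/5 ≈ -147.20)
Z(s, C) = 5*s (Z(s, C) = s*5 = 5*s)
(Z((-2 + 1)*(-1), (-3)**2) + 124)*V = (5*((-2 + 1)*(-1)) + 124)*(-736/5) = (5*(-1*(-1)) + 124)*(-736/5) = (5*1 + 124)*(-736/5) = (5 + 124)*(-736/5) = 129*(-736/5) = -94944/5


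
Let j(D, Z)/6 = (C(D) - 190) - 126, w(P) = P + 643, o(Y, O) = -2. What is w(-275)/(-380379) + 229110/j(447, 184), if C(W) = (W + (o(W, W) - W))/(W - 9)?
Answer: -636190112125/5264825739 ≈ -120.84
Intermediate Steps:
w(P) = 643 + P
C(W) = -2/(-9 + W) (C(W) = (W + (-2 - W))/(W - 9) = -2/(-9 + W))
j(D, Z) = -1896 - 12/(-9 + D) (j(D, Z) = 6*((-2/(-9 + D) - 190) - 126) = 6*((-190 - 2/(-9 + D)) - 126) = 6*(-316 - 2/(-9 + D)) = -1896 - 12/(-9 + D))
w(-275)/(-380379) + 229110/j(447, 184) = (643 - 275)/(-380379) + 229110/((12*(1421 - 158*447)/(-9 + 447))) = 368*(-1/380379) + 229110/((12*(1421 - 70626)/438)) = -368/380379 + 229110/((12*(1/438)*(-69205))) = -368/380379 + 229110/(-138410/73) = -368/380379 + 229110*(-73/138410) = -368/380379 - 1672503/13841 = -636190112125/5264825739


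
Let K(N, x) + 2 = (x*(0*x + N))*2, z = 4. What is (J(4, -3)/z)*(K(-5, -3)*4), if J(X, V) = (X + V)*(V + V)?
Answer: -168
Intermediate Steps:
J(X, V) = 2*V*(V + X) (J(X, V) = (V + X)*(2*V) = 2*V*(V + X))
K(N, x) = -2 + 2*N*x (K(N, x) = -2 + (x*(0*x + N))*2 = -2 + (x*(0 + N))*2 = -2 + (x*N)*2 = -2 + (N*x)*2 = -2 + 2*N*x)
(J(4, -3)/z)*(K(-5, -3)*4) = ((2*(-3)*(-3 + 4))/4)*((-2 + 2*(-5)*(-3))*4) = ((2*(-3)*1)*(1/4))*((-2 + 30)*4) = (-6*1/4)*(28*4) = -3/2*112 = -168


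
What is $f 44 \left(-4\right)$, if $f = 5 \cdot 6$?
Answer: $-5280$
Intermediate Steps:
$f = 30$
$f 44 \left(-4\right) = 30 \cdot 44 \left(-4\right) = 1320 \left(-4\right) = -5280$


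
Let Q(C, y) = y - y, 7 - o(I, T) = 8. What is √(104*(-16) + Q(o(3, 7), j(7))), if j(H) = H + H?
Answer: 8*I*√26 ≈ 40.792*I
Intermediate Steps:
o(I, T) = -1 (o(I, T) = 7 - 1*8 = 7 - 8 = -1)
j(H) = 2*H
Q(C, y) = 0
√(104*(-16) + Q(o(3, 7), j(7))) = √(104*(-16) + 0) = √(-1664 + 0) = √(-1664) = 8*I*√26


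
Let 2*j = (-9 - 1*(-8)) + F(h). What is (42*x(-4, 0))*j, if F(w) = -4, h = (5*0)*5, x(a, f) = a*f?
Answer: 0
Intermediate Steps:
h = 0 (h = 0*5 = 0)
j = -5/2 (j = ((-9 - 1*(-8)) - 4)/2 = ((-9 + 8) - 4)/2 = (-1 - 4)/2 = (½)*(-5) = -5/2 ≈ -2.5000)
(42*x(-4, 0))*j = (42*(-4*0))*(-5/2) = (42*0)*(-5/2) = 0*(-5/2) = 0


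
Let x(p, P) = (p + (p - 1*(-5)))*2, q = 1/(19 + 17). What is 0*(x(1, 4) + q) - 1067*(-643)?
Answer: 686081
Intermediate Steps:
q = 1/36 ≈ 0.027778
x(p, P) = 10 + 4*p (x(p, P) = (p + (p + 5))*2 = (p + (5 + p))*2 = (5 + 2*p)*2 = 10 + 4*p)
0*(x(1, 4) + q) - 1067*(-643) = 0*((10 + 4*1) + 1/36) - 1067*(-643) = 0*((10 + 4) + 1/36) + 686081 = 0*(14 + 1/36) + 686081 = 0*(505/36) + 686081 = 0 + 686081 = 686081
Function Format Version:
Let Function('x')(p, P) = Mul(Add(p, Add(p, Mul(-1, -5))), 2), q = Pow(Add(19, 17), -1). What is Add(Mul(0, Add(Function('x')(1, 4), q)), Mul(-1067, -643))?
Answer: 686081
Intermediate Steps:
q = Rational(1, 36) (q = Pow(36, -1) = Rational(1, 36) ≈ 0.027778)
Function('x')(p, P) = Add(10, Mul(4, p)) (Function('x')(p, P) = Mul(Add(p, Add(p, 5)), 2) = Mul(Add(p, Add(5, p)), 2) = Mul(Add(5, Mul(2, p)), 2) = Add(10, Mul(4, p)))
Add(Mul(0, Add(Function('x')(1, 4), q)), Mul(-1067, -643)) = Add(Mul(0, Add(Add(10, Mul(4, 1)), Rational(1, 36))), Mul(-1067, -643)) = Add(Mul(0, Add(Add(10, 4), Rational(1, 36))), 686081) = Add(Mul(0, Add(14, Rational(1, 36))), 686081) = Add(Mul(0, Rational(505, 36)), 686081) = Add(0, 686081) = 686081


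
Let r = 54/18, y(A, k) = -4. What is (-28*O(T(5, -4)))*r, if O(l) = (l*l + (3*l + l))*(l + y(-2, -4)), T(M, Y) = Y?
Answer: 0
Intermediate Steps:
O(l) = (-4 + l)*(l**2 + 4*l) (O(l) = (l*l + (3*l + l))*(l - 4) = (l**2 + 4*l)*(-4 + l) = (-4 + l)*(l**2 + 4*l))
r = 3 (r = 54*(1/18) = 3)
(-28*O(T(5, -4)))*r = -(-112)*(-16 + (-4)**2)*3 = -(-112)*(-16 + 16)*3 = -(-112)*0*3 = -28*0*3 = 0*3 = 0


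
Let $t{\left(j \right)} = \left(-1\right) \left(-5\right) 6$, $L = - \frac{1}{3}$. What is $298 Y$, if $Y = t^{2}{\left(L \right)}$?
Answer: $268200$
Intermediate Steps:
$L = - \frac{1}{3}$ ($L = \left(-1\right) \frac{1}{3} = - \frac{1}{3} \approx -0.33333$)
$t{\left(j \right)} = 30$ ($t{\left(j \right)} = 5 \cdot 6 = 30$)
$Y = 900$ ($Y = 30^{2} = 900$)
$298 Y = 298 \cdot 900 = 268200$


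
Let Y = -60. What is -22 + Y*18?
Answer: -1102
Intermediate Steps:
-22 + Y*18 = -22 - 60*18 = -22 - 1080 = -1102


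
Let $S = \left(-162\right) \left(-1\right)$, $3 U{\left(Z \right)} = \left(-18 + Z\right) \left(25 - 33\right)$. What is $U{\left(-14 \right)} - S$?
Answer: $- \frac{230}{3} \approx -76.667$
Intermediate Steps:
$U{\left(Z \right)} = 48 - \frac{8 Z}{3}$ ($U{\left(Z \right)} = \frac{\left(-18 + Z\right) \left(25 - 33\right)}{3} = \frac{\left(-18 + Z\right) \left(-8\right)}{3} = \frac{144 - 8 Z}{3} = 48 - \frac{8 Z}{3}$)
$S = 162$
$U{\left(-14 \right)} - S = \left(48 - - \frac{112}{3}\right) - 162 = \left(48 + \frac{112}{3}\right) - 162 = \frac{256}{3} - 162 = - \frac{230}{3}$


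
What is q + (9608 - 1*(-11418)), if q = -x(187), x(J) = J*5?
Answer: 20091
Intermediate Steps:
x(J) = 5*J
q = -935 (q = -5*187 = -1*935 = -935)
q + (9608 - 1*(-11418)) = -935 + (9608 - 1*(-11418)) = -935 + (9608 + 11418) = -935 + 21026 = 20091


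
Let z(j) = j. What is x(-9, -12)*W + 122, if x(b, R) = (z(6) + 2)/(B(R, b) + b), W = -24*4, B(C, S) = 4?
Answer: 1378/5 ≈ 275.60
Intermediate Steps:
W = -96
x(b, R) = 8/(4 + b) (x(b, R) = (6 + 2)/(4 + b) = 8/(4 + b))
x(-9, -12)*W + 122 = (8/(4 - 9))*(-96) + 122 = (8/(-5))*(-96) + 122 = (8*(-⅕))*(-96) + 122 = -8/5*(-96) + 122 = 768/5 + 122 = 1378/5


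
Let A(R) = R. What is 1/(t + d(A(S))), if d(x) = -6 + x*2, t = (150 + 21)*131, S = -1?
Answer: 1/22393 ≈ 4.4657e-5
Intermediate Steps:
t = 22401 (t = 171*131 = 22401)
d(x) = -6 + 2*x
1/(t + d(A(S))) = 1/(22401 + (-6 + 2*(-1))) = 1/(22401 + (-6 - 2)) = 1/(22401 - 8) = 1/22393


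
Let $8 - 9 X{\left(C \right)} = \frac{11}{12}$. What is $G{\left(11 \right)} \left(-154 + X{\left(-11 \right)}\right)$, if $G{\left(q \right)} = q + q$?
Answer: $- \frac{182017}{54} \approx -3370.7$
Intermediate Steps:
$X{\left(C \right)} = \frac{85}{108}$ ($X{\left(C \right)} = \frac{8}{9} - \frac{11 \cdot \frac{1}{12}}{9} = \frac{8}{9} - \frac{11}{108} = \frac{85}{108}$)
$G{\left(q \right)} = 2 q$
$G{\left(11 \right)} \left(-154 + X{\left(-11 \right)}\right) = 2 \cdot 11 \left(-154 + \frac{85}{108}\right) = 22 \left(- \frac{16547}{108}\right) = - \frac{182017}{54}$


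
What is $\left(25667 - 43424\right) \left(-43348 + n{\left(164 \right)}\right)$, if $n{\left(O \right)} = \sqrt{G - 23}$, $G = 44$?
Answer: $769730436 - 17757 \sqrt{21} \approx 7.6965 \cdot 10^{8}$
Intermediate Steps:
$n{\left(O \right)} = \sqrt{21}$ ($n{\left(O \right)} = \sqrt{44 - 23} = \sqrt{21}$)
$\left(25667 - 43424\right) \left(-43348 + n{\left(164 \right)}\right) = \left(25667 - 43424\right) \left(-43348 + \sqrt{21}\right) = - 17757 \left(-43348 + \sqrt{21}\right) = 769730436 - 17757 \sqrt{21}$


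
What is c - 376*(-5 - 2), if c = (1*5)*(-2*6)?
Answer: 2572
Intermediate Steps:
c = -60 (c = 5*(-12) = -60)
c - 376*(-5 - 2) = -60 - 376*(-5 - 2) = -60 - 376*(-7) = -60 - 94*(-28) = -60 + 2632 = 2572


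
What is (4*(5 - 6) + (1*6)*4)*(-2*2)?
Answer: -80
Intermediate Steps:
(4*(5 - 6) + (1*6)*4)*(-2*2) = (4*(-1) + 6*4)*(-4) = (-4 + 24)*(-4) = 20*(-4) = -80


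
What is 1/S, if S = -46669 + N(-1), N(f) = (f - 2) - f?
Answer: -1/46671 ≈ -2.1427e-5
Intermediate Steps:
N(f) = -2 (N(f) = (-2 + f) - f = -2)
S = -46671 (S = -46669 - 2 = -46671)
1/S = 1/(-46671) = -1/46671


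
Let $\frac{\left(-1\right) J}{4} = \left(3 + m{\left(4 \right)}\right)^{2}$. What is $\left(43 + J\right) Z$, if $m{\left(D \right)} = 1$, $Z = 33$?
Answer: $-693$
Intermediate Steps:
$J = -64$ ($J = - 4 \left(3 + 1\right)^{2} = - 4 \cdot 4^{2} = \left(-4\right) 16 = -64$)
$\left(43 + J\right) Z = \left(43 - 64\right) 33 = \left(-21\right) 33 = -693$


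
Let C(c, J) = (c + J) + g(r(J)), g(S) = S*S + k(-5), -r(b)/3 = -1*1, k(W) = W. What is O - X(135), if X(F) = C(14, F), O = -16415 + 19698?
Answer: 3130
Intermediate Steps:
r(b) = 3 (r(b) = -(-3) = -3*(-1) = 3)
g(S) = -5 + S**2 (g(S) = S*S - 5 = S**2 - 5 = -5 + S**2)
C(c, J) = 4 + J + c (C(c, J) = (c + J) + (-5 + 3**2) = (J + c) + (-5 + 9) = (J + c) + 4 = 4 + J + c)
O = 3283
X(F) = 18 + F (X(F) = 4 + F + 14 = 18 + F)
O - X(135) = 3283 - (18 + 135) = 3283 - 1*153 = 3283 - 153 = 3130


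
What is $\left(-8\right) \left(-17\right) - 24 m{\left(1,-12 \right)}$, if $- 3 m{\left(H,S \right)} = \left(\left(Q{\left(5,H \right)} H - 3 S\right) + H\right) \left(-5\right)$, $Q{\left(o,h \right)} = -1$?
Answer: $-1304$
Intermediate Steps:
$m{\left(H,S \right)} = - 5 S$ ($m{\left(H,S \right)} = - \frac{\left(\left(- H - 3 S\right) + H\right) \left(-5\right)}{3} = - \frac{- 3 S \left(-5\right)}{3} = - \frac{15 S}{3} = - 5 S$)
$\left(-8\right) \left(-17\right) - 24 m{\left(1,-12 \right)} = \left(-8\right) \left(-17\right) - 24 \left(\left(-5\right) \left(-12\right)\right) = 136 - 1440 = -1304$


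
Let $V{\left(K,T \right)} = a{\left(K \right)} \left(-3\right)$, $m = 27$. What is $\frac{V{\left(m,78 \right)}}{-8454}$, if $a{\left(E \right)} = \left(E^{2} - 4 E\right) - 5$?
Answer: $\frac{308}{1409} \approx 0.21859$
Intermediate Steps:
$a{\left(E \right)} = -5 + E^{2} - 4 E$
$V{\left(K,T \right)} = 15 - 3 K^{2} + 12 K$ ($V{\left(K,T \right)} = \left(-5 + K^{2} - 4 K\right) \left(-3\right) = 15 - 3 K^{2} + 12 K$)
$\frac{V{\left(m,78 \right)}}{-8454} = \frac{15 - 3 \cdot 27^{2} + 12 \cdot 27}{-8454} = \left(15 - 2187 + 324\right) \left(- \frac{1}{8454}\right) = \left(-1848\right) \left(- \frac{1}{8454}\right) = \frac{308}{1409}$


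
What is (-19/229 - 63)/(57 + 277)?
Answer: -7223/38243 ≈ -0.18887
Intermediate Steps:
(-19/229 - 63)/(57 + 277) = (-19*1/229 - 63)/334 = (-19/229 - 63)*(1/334) = -14446/229*1/334 = -7223/38243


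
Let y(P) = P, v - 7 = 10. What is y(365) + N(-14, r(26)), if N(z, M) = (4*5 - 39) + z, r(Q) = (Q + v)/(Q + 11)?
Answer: 332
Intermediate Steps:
v = 17 (v = 7 + 10 = 17)
r(Q) = (17 + Q)/(11 + Q) (r(Q) = (Q + 17)/(Q + 11) = (17 + Q)/(11 + Q))
N(z, M) = -19 + z (N(z, M) = (20 - 39) + z = -19 + z)
y(365) + N(-14, r(26)) = 365 + (-19 - 14) = 365 - 33 = 332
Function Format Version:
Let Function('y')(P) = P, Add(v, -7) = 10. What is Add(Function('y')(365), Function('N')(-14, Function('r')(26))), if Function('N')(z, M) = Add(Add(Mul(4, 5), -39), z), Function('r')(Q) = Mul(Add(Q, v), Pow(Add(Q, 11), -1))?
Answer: 332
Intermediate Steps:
v = 17 (v = Add(7, 10) = 17)
Function('r')(Q) = Mul(Pow(Add(11, Q), -1), Add(17, Q)) (Function('r')(Q) = Mul(Add(Q, 17), Pow(Add(Q, 11), -1)) = Mul(Add(17, Q), Pow(Add(11, Q), -1)) = Mul(Pow(Add(11, Q), -1), Add(17, Q)))
Function('N')(z, M) = Add(-19, z) (Function('N')(z, M) = Add(Add(20, -39), z) = Add(-19, z))
Add(Function('y')(365), Function('N')(-14, Function('r')(26))) = Add(365, Add(-19, -14)) = Add(365, -33) = 332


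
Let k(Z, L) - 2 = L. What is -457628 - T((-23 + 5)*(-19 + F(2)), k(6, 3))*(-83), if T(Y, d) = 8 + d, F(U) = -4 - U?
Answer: -456549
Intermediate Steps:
k(Z, L) = 2 + L
-457628 - T((-23 + 5)*(-19 + F(2)), k(6, 3))*(-83) = -457628 - (8 + (2 + 3))*(-83) = -457628 - (8 + 5)*(-83) = -457628 - 13*(-83) = -457628 - 1*(-1079) = -457628 + 1079 = -456549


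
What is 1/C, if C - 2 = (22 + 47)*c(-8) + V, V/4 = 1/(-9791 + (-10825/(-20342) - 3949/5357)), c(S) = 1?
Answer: 96997101217/6886754560191 ≈ 0.014085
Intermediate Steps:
V = -39626216/96997101217 (V = 4/(-9791 + (-10825/(-20342) - 3949/5357)) = 4/(-9791 + (-10825*(-1/20342) - 3949*1/5357)) = 4/(-9791 + (10825/20342 - 359/487)) = 4/(-9791 - 2031003/9906554) = 4/(-96997101217/9906554) = 4*(-9906554/96997101217) = -39626216/96997101217 ≈ -0.00040853)
C = 6886754560191/96997101217 (C = 2 + ((22 + 47)*1 - 39626216/96997101217) = 2 + (69*1 - 39626216/96997101217) = 2 + (69 - 39626216/96997101217) = 2 + 6692760357757/96997101217 = 6886754560191/96997101217 ≈ 71.000)
1/C = 1/(6886754560191/96997101217) = 96997101217/6886754560191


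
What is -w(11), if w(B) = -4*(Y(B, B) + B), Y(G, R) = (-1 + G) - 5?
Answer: 64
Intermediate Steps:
Y(G, R) = -6 + G
w(B) = 24 - 8*B (w(B) = -4*((-6 + B) + B) = -4*(-6 + 2*B) = 24 - 8*B)
-w(11) = -(24 - 8*11) = -(24 - 88) = -1*(-64) = 64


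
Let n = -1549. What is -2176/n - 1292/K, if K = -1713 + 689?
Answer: 1057383/396544 ≈ 2.6665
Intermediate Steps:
K = -1024
-2176/n - 1292/K = -2176/(-1549) - 1292/(-1024) = -2176*(-1/1549) - 1292*(-1/1024) = 2176/1549 + 323/256 = 1057383/396544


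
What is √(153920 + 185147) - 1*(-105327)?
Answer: 105327 + √339067 ≈ 1.0591e+5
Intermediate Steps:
√(153920 + 185147) - 1*(-105327) = √339067 + 105327 = 105327 + √339067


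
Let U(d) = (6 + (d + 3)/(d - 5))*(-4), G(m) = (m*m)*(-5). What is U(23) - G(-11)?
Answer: 5177/9 ≈ 575.22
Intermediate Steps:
G(m) = -5*m**2 (G(m) = m**2*(-5) = -5*m**2)
U(d) = -24 - 4*(3 + d)/(-5 + d) (U(d) = (6 + (3 + d)/(-5 + d))*(-4) = -24 - 4*(3 + d)/(-5 + d))
U(23) - G(-11) = 4*(27 - 7*23)/(-5 + 23) - (-5)*(-11)**2 = 4*(27 - 161)/18 - (-5)*121 = 4*(1/18)*(-134) - 1*(-605) = -268/9 + 605 = 5177/9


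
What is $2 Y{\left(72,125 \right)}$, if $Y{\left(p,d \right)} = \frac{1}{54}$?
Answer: $\frac{1}{27} \approx 0.037037$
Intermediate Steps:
$Y{\left(p,d \right)} = \frac{1}{54}$
$2 Y{\left(72,125 \right)} = 2 \cdot \frac{1}{54} = \frac{1}{27}$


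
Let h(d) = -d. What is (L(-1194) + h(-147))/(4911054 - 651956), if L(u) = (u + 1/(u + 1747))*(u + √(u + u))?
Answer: 788456805/2355281194 - 660281*I*√597/1177640597 ≈ 0.33476 - 0.013699*I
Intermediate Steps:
L(u) = (u + 1/(1747 + u))*(u + √2*√u) (L(u) = (u + 1/(1747 + u))*(u + √(2*u)) = (u + 1/(1747 + u))*(u + √2*√u))
(L(-1194) + h(-147))/(4911054 - 651956) = ((-1194 + (-1194)³ + 1747*(-1194)² + √2*√(-1194) + √2*(-1194)^(5/2) + 1747*√2*(-1194)^(3/2))/(1747 - 1194) - 1*(-147))/(4911054 - 651956) = ((-1194 - 1702209384 + 1747*1425636 + √2*(I*√1194) + √2*(1425636*I*√1194) + 1747*√2*(-1194*I*√1194))/553 + 147)/4259098 = ((-1194 - 1702209384 + 2490586092 + 2*I*√597 + 2851272*I*√597 - 4171836*I*√597)/553 + 147)*(1/4259098) = ((788375514 - 1320562*I*√597)/553 + 147)*(1/4259098) = ((788375514/553 - 1320562*I*√597/553) + 147)*(1/4259098) = (788456805/553 - 1320562*I*√597/553)*(1/4259098) = 788456805/2355281194 - 660281*I*√597/1177640597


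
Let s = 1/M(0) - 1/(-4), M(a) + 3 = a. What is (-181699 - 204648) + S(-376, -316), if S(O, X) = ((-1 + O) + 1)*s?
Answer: -1158947/3 ≈ -3.8632e+5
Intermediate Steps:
M(a) = -3 + a
s = -1/12 (s = 1/(-3 + 0) - 1/(-4) = 1/(-3) - 1*(-¼) = 1*(-⅓) + ¼ = -⅓ + ¼ = -1/12 ≈ -0.083333)
S(O, X) = -O/12 (S(O, X) = ((-1 + O) + 1)*(-1/12) = O*(-1/12) = -O/12)
(-181699 - 204648) + S(-376, -316) = (-181699 - 204648) - 1/12*(-376) = -386347 + 94/3 = -1158947/3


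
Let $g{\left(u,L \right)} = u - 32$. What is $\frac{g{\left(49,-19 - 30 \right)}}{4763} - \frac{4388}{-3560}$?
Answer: $\frac{5240141}{4239070} \approx 1.2362$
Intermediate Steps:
$g{\left(u,L \right)} = -32 + u$ ($g{\left(u,L \right)} = u - 32 = -32 + u$)
$\frac{g{\left(49,-19 - 30 \right)}}{4763} - \frac{4388}{-3560} = \frac{-32 + 49}{4763} - \frac{4388}{-3560} = 17 \cdot \frac{1}{4763} - - \frac{1097}{890} = \frac{17}{4763} + \frac{1097}{890} = \frac{5240141}{4239070}$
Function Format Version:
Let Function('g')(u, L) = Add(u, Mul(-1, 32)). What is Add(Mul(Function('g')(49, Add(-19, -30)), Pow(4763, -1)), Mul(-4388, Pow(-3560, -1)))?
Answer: Rational(5240141, 4239070) ≈ 1.2362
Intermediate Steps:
Function('g')(u, L) = Add(-32, u) (Function('g')(u, L) = Add(u, -32) = Add(-32, u))
Add(Mul(Function('g')(49, Add(-19, -30)), Pow(4763, -1)), Mul(-4388, Pow(-3560, -1))) = Add(Mul(Add(-32, 49), Pow(4763, -1)), Mul(-4388, Pow(-3560, -1))) = Add(Mul(17, Rational(1, 4763)), Mul(-4388, Rational(-1, 3560))) = Add(Rational(17, 4763), Rational(1097, 890)) = Rational(5240141, 4239070)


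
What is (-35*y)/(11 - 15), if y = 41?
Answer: 1435/4 ≈ 358.75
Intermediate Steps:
(-35*y)/(11 - 15) = (-35*41)/(11 - 15) = -1435/(-4) = -1435*(-1/4) = 1435/4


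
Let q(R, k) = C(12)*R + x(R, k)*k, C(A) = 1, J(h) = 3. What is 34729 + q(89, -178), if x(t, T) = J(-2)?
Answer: 34284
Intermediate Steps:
x(t, T) = 3
q(R, k) = R + 3*k (q(R, k) = 1*R + 3*k = R + 3*k)
34729 + q(89, -178) = 34729 + (89 + 3*(-178)) = 34729 + (89 - 534) = 34729 - 445 = 34284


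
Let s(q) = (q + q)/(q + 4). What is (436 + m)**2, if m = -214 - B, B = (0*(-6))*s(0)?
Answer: 49284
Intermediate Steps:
s(q) = 2*q/(4 + q) (s(q) = (2*q)/(4 + q) = 2*q/(4 + q))
B = 0 (B = (0*(-6))*(2*0/(4 + 0)) = 0*(2*0/4) = 0*(2*0*(1/4)) = 0*0 = 0)
m = -214 (m = -214 - 1*0 = -214 + 0 = -214)
(436 + m)**2 = (436 - 214)**2 = 222**2 = 49284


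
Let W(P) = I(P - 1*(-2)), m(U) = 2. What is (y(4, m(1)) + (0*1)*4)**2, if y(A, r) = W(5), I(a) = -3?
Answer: 9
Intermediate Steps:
W(P) = -3
y(A, r) = -3
(y(4, m(1)) + (0*1)*4)**2 = (-3 + (0*1)*4)**2 = (-3 + 0*4)**2 = (-3 + 0)**2 = (-3)**2 = 9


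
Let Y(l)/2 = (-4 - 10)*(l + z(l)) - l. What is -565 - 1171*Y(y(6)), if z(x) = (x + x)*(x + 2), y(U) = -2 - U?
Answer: 2866043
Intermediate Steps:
z(x) = 2*x*(2 + x) (z(x) = (2*x)*(2 + x) = 2*x*(2 + x))
Y(l) = -30*l - 56*l*(2 + l) (Y(l) = 2*((-4 - 10)*(l + 2*l*(2 + l)) - l) = 2*(-14*(l + 2*l*(2 + l)) - l) = 2*((-14*l - 28*l*(2 + l)) - l) = 2*(-15*l - 28*l*(2 + l)) = -30*l - 56*l*(2 + l))
-565 - 1171*Y(y(6)) = -565 - 2342*(-2 - 1*6)*(-71 - 28*(-2 - 1*6)) = -565 - 2342*(-2 - 6)*(-71 - 28*(-2 - 6)) = -565 - 2342*(-8)*(-71 - 28*(-8)) = -565 - 2342*(-8)*(-71 + 224) = -565 - 2342*(-8)*153 = -565 - 1171*(-2448) = -565 + 2866608 = 2866043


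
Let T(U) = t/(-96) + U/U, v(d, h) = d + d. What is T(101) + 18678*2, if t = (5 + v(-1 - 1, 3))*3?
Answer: 1195423/32 ≈ 37357.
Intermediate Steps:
v(d, h) = 2*d
t = 3 (t = (5 + 2*(-1 - 1))*3 = (5 + 2*(-2))*3 = (5 - 4)*3 = 1*3 = 3)
T(U) = 31/32 (T(U) = 3/(-96) + U/U = 3*(-1/96) + 1 = -1/32 + 1 = 31/32)
T(101) + 18678*2 = 31/32 + 18678*2 = 31/32 + 37356 = 1195423/32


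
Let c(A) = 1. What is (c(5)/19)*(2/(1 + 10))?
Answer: 2/209 ≈ 0.0095694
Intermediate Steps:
(c(5)/19)*(2/(1 + 10)) = (1/19)*(2/(1 + 10)) = ((1/19)*1)*(2/11) = ((1/11)*2)/19 = (1/19)*(2/11) = 2/209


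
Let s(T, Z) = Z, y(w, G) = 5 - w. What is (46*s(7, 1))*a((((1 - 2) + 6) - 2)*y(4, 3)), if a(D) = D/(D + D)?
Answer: 23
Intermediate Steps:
a(D) = 1/2 (a(D) = D/((2*D)) = (1/(2*D))*D = 1/2)
(46*s(7, 1))*a((((1 - 2) + 6) - 2)*y(4, 3)) = (46*1)*(1/2) = 46*(1/2) = 23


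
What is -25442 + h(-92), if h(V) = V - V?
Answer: -25442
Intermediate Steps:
h(V) = 0
-25442 + h(-92) = -25442 + 0 = -25442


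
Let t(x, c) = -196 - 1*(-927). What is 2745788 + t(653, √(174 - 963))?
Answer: 2746519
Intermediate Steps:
t(x, c) = 731 (t(x, c) = -196 + 927 = 731)
2745788 + t(653, √(174 - 963)) = 2745788 + 731 = 2746519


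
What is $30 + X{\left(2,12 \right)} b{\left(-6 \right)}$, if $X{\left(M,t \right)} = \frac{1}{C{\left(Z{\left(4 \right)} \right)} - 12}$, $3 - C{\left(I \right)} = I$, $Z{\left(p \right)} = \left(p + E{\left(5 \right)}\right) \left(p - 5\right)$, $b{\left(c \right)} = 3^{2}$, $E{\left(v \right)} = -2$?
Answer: $\frac{201}{7} \approx 28.714$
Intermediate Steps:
$b{\left(c \right)} = 9$
$Z{\left(p \right)} = \left(-5 + p\right) \left(-2 + p\right)$ ($Z{\left(p \right)} = \left(p - 2\right) \left(p - 5\right) = \left(-2 + p\right) \left(-5 + p\right) = \left(-5 + p\right) \left(-2 + p\right)$)
$C{\left(I \right)} = 3 - I$
$X{\left(M,t \right)} = - \frac{1}{7}$ ($X{\left(M,t \right)} = \frac{1}{\left(3 - \left(10 + 4^{2} - 28\right)\right) - 12} = \frac{1}{\left(3 - \left(10 + 16 - 28\right)\right) - 12} = \frac{1}{\left(3 - -2\right) - 12} = \frac{1}{\left(3 + 2\right) - 12} = \frac{1}{5 - 12} = \frac{1}{-7} = - \frac{1}{7}$)
$30 + X{\left(2,12 \right)} b{\left(-6 \right)} = 30 - \frac{9}{7} = \frac{201}{7}$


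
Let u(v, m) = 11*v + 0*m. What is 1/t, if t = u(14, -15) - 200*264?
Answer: -1/52646 ≈ -1.8995e-5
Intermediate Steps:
u(v, m) = 11*v (u(v, m) = 11*v + 0 = 11*v)
t = -52646 (t = 11*14 - 200*264 = 154 - 52800 = -52646)
1/t = 1/(-52646) = -1/52646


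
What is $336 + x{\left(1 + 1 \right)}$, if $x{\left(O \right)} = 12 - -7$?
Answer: $355$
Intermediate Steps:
$x{\left(O \right)} = 19$ ($x{\left(O \right)} = 12 + 7 = 19$)
$336 + x{\left(1 + 1 \right)} = 336 + 19 = 355$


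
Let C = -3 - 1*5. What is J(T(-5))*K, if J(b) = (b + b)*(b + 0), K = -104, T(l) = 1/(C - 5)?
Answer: -16/13 ≈ -1.2308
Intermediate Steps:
C = -8 (C = -3 - 5 = -8)
T(l) = -1/13 (T(l) = 1/(-8 - 5) = 1/(-13) = -1/13)
J(b) = 2*b**2 (J(b) = (2*b)*b = 2*b**2)
J(T(-5))*K = (2*(-1/13)**2)*(-104) = (2*(1/169))*(-104) = (2/169)*(-104) = -16/13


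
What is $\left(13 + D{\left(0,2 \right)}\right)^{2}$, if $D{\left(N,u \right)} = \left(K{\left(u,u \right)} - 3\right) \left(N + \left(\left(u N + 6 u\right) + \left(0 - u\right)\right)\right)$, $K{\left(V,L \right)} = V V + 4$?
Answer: $3969$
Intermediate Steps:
$K{\left(V,L \right)} = 4 + V^{2}$ ($K{\left(V,L \right)} = V^{2} + 4 = 4 + V^{2}$)
$D{\left(N,u \right)} = \left(1 + u^{2}\right) \left(N + 5 u + N u\right)$ ($D{\left(N,u \right)} = \left(\left(4 + u^{2}\right) - 3\right) \left(N + \left(\left(u N + 6 u\right) + \left(0 - u\right)\right)\right) = \left(1 + u^{2}\right) \left(N - \left(- 5 u - N u\right)\right) = \left(1 + u^{2}\right) \left(N + \left(5 u + N u\right)\right) = \left(1 + u^{2}\right) \left(N + 5 u + N u\right)$)
$\left(13 + D{\left(0,2 \right)}\right)^{2} = \left(13 + \left(0 + 5 \cdot 2 + 5 \cdot 2^{3} + 0 \cdot 2 + 0 \cdot 2^{2} + 0 \cdot 2^{3}\right)\right)^{2} = \left(13 + \left(0 + 10 + 5 \cdot 8 + 0 + 0 \cdot 4 + 0 \cdot 8\right)\right)^{2} = \left(13 + \left(0 + 10 + 40 + 0 + 0 + 0\right)\right)^{2} = \left(13 + 50\right)^{2} = 63^{2} = 3969$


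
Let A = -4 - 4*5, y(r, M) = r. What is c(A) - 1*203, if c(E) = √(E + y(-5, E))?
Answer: -203 + I*√29 ≈ -203.0 + 5.3852*I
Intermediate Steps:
A = -24 (A = -4 - 20 = -24)
c(E) = √(-5 + E) (c(E) = √(E - 5) = √(-5 + E))
c(A) - 1*203 = √(-5 - 24) - 1*203 = √(-29) - 203 = I*√29 - 203 = -203 + I*√29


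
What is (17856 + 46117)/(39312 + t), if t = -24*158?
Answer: 1729/960 ≈ 1.8010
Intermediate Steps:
t = -3792
(17856 + 46117)/(39312 + t) = (17856 + 46117)/(39312 - 3792) = 63973/35520 = 63973*(1/35520) = 1729/960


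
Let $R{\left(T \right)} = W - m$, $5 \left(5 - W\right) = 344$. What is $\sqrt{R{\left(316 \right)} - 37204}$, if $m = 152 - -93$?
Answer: $\frac{2 i \sqrt{234455}}{5} \approx 193.68 i$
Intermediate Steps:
$W = - \frac{319}{5}$ ($W = 5 - \frac{344}{5} = - \frac{319}{5} \approx -63.8$)
$m = 245$ ($m = 152 + 93 = 245$)
$R{\left(T \right)} = - \frac{1544}{5}$ ($R{\left(T \right)} = - \frac{319}{5} - 245 = - \frac{1544}{5}$)
$\sqrt{R{\left(316 \right)} - 37204} = \sqrt{- \frac{1544}{5} - 37204} = \sqrt{- \frac{187564}{5}} = \frac{2 i \sqrt{234455}}{5}$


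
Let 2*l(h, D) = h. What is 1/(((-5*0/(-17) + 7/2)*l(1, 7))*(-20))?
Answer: -1/35 ≈ -0.028571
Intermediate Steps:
l(h, D) = h/2
1/(((-5*0/(-17) + 7/2)*l(1, 7))*(-20)) = 1/(((-5*0/(-17) + 7/2)*((1/2)*1))*(-20)) = 1/(((0*(-1/17) + 7*(1/2))*(1/2))*(-20)) = 1/(((0 + 7/2)*(1/2))*(-20)) = 1/(((7/2)*(1/2))*(-20)) = 1/((7/4)*(-20)) = 1/(-35) = -1/35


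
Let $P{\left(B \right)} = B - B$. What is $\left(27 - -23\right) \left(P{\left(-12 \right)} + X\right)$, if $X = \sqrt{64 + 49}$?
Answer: $50 \sqrt{113} \approx 531.51$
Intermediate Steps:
$P{\left(B \right)} = 0$
$X = \sqrt{113} \approx 10.63$
$\left(27 - -23\right) \left(P{\left(-12 \right)} + X\right) = \left(27 - -23\right) \left(0 + \sqrt{113}\right) = \left(27 + 23\right) \sqrt{113} = 50 \sqrt{113}$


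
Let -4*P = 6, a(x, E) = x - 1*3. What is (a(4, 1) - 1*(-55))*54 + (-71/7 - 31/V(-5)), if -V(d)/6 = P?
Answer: 189656/63 ≈ 3010.4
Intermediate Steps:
a(x, E) = -3 + x (a(x, E) = x - 3 = -3 + x)
P = -3/2 (P = -1/4*6 = -3/2 ≈ -1.5000)
V(d) = 9 (V(d) = -6*(-3/2) = 9)
(a(4, 1) - 1*(-55))*54 + (-71/7 - 31/V(-5)) = ((-3 + 4) - 1*(-55))*54 + (-71/7 - 31/9) = (1 + 55)*54 + (-71*1/7 - 31*1/9) = 56*54 + (-71/7 - 31/9) = 3024 - 856/63 = 189656/63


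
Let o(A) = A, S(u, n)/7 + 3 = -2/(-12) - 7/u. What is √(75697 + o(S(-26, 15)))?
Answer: √115107837/39 ≈ 275.10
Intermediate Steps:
S(u, n) = -119/6 - 49/u (S(u, n) = -21 + 7*(-2/(-12) - 7/u) = -21 + 7*(-2*(-1/12) - 7/u) = -21 + 7*(⅙ - 7/u) = -21 + (7/6 - 49/u) = -119/6 - 49/u)
√(75697 + o(S(-26, 15))) = √(75697 + (-119/6 - 49/(-26))) = √(75697 + (-119/6 - 49*(-1/26))) = √(75697 + (-119/6 + 49/26)) = √(75697 - 700/39) = √(2951483/39) = √115107837/39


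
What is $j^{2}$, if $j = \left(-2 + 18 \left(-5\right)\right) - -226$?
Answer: $17956$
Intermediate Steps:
$j = 134$ ($j = \left(-2 - 90\right) + 226 = -92 + 226 = 134$)
$j^{2} = 134^{2} = 17956$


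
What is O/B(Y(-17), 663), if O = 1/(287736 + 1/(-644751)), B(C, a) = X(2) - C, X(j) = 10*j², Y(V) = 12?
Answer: 644751/5194506064580 ≈ 1.2412e-7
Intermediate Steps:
B(C, a) = 40 - C (B(C, a) = 10*2² - C = 10*4 - C = 40 - C)
O = 644751/185518073735 (O = 1/(287736 - 1/644751) = 1/(185518073735/644751) = 644751/185518073735 ≈ 3.4754e-6)
O/B(Y(-17), 663) = 644751/(185518073735*(40 - 1*12)) = 644751/(185518073735*(40 - 12)) = (644751/185518073735)/28 = (644751/185518073735)*(1/28) = 644751/5194506064580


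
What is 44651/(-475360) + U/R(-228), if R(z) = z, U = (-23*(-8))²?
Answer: -4025992147/27095520 ≈ -148.59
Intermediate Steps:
U = 33856 (U = 184² = 33856)
44651/(-475360) + U/R(-228) = 44651/(-475360) + 33856/(-228) = 44651*(-1/475360) + 33856*(-1/228) = -44651/475360 - 8464/57 = -4025992147/27095520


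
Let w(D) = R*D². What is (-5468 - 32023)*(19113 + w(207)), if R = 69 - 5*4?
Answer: -79432706574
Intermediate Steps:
R = 49 (R = 69 - 1*20 = 69 - 20 = 49)
w(D) = 49*D²
(-5468 - 32023)*(19113 + w(207)) = (-5468 - 32023)*(19113 + 49*207²) = -37491*(19113 + 49*42849) = -37491*(19113 + 2099601) = -37491*2118714 = -79432706574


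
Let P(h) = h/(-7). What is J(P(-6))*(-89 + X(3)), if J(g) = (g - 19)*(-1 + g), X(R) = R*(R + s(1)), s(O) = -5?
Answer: -12065/49 ≈ -246.22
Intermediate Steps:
P(h) = -h/7 (P(h) = h*(-1/7) = -h/7)
X(R) = R*(-5 + R) (X(R) = R*(R - 5) = R*(-5 + R))
J(g) = (-1 + g)*(-19 + g) (J(g) = (-19 + g)*(-1 + g) = (-1 + g)*(-19 + g))
J(P(-6))*(-89 + X(3)) = (19 + (-1/7*(-6))**2 - (-20)*(-6)/7)*(-89 + 3*(-5 + 3)) = (19 + (6/7)**2 - 20*6/7)*(-89 + 3*(-2)) = (19 + 36/49 - 120/7)*(-89 - 6) = (127/49)*(-95) = -12065/49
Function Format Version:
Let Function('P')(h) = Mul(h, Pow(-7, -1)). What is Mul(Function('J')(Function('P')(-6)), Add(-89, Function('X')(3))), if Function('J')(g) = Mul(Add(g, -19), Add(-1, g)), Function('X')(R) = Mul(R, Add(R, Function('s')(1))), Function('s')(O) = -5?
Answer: Rational(-12065, 49) ≈ -246.22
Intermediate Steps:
Function('P')(h) = Mul(Rational(-1, 7), h) (Function('P')(h) = Mul(h, Rational(-1, 7)) = Mul(Rational(-1, 7), h))
Function('X')(R) = Mul(R, Add(-5, R)) (Function('X')(R) = Mul(R, Add(R, -5)) = Mul(R, Add(-5, R)))
Function('J')(g) = Mul(Add(-1, g), Add(-19, g)) (Function('J')(g) = Mul(Add(-19, g), Add(-1, g)) = Mul(Add(-1, g), Add(-19, g)))
Mul(Function('J')(Function('P')(-6)), Add(-89, Function('X')(3))) = Mul(Add(19, Pow(Mul(Rational(-1, 7), -6), 2), Mul(-20, Mul(Rational(-1, 7), -6))), Add(-89, Mul(3, Add(-5, 3)))) = Mul(Add(19, Pow(Rational(6, 7), 2), Mul(-20, Rational(6, 7))), Add(-89, Mul(3, -2))) = Mul(Add(19, Rational(36, 49), Rational(-120, 7)), Add(-89, -6)) = Mul(Rational(127, 49), -95) = Rational(-12065, 49)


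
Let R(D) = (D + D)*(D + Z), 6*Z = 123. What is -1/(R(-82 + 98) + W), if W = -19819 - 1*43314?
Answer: 1/61965 ≈ 1.6138e-5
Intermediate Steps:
Z = 41/2 (Z = (1/6)*123 = 41/2 ≈ 20.500)
R(D) = 2*D*(41/2 + D) (R(D) = (D + D)*(D + 41/2) = (2*D)*(41/2 + D) = 2*D*(41/2 + D))
W = -63133 (W = -19819 - 43314 = -63133)
-1/(R(-82 + 98) + W) = -1/((-82 + 98)*(41 + 2*(-82 + 98)) - 63133) = -1/(16*(41 + 2*16) - 63133) = -1/(16*(41 + 32) - 63133) = -1/(16*73 - 63133) = -1/(1168 - 63133) = -1/(-61965) = -1*(-1/61965) = 1/61965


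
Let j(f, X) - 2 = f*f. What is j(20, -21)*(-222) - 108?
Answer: -89352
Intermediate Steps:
j(f, X) = 2 + f² (j(f, X) = 2 + f*f = 2 + f²)
j(20, -21)*(-222) - 108 = (2 + 20²)*(-222) - 108 = (2 + 400)*(-222) - 108 = 402*(-222) - 108 = -89244 - 108 = -89352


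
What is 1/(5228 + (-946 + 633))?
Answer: 1/4915 ≈ 0.00020346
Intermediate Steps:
1/(5228 + (-946 + 633)) = 1/(5228 - 313) = 1/4915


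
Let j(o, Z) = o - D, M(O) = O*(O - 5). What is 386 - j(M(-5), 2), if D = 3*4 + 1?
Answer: 349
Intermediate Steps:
D = 13 (D = 12 + 1 = 13)
M(O) = O*(-5 + O)
j(o, Z) = -13 + o (j(o, Z) = o - 1*13 = o - 13 = -13 + o)
386 - j(M(-5), 2) = 386 - (-13 - 5*(-5 - 5)) = 386 - (-13 - 5*(-10)) = 386 - (-13 + 50) = 386 - 1*37 = 386 - 37 = 349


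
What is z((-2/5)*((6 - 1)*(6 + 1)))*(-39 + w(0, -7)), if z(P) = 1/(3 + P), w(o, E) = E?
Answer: 46/11 ≈ 4.1818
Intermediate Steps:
z((-2/5)*((6 - 1)*(6 + 1)))*(-39 + w(0, -7)) = (-39 - 7)/(3 + (-2/5)*((6 - 1)*(6 + 1))) = -46/(3 + (-2*⅕)*(5*7)) = -46/(3 - ⅖*35) = -46/(3 - 14) = -46/(-11) = -1/11*(-46) = 46/11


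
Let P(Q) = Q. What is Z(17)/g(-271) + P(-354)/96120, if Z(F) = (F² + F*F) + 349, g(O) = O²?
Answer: 10517521/1176524820 ≈ 0.0089395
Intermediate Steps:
Z(F) = 349 + 2*F² (Z(F) = (F² + F²) + 349 = 2*F² + 349 = 349 + 2*F²)
Z(17)/g(-271) + P(-354)/96120 = (349 + 2*17²)/((-271)²) - 354/96120 = (349 + 2*289)/73441 - 354*1/96120 = (349 + 578)*(1/73441) - 59/16020 = 927*(1/73441) - 59/16020 = 927/73441 - 59/16020 = 10517521/1176524820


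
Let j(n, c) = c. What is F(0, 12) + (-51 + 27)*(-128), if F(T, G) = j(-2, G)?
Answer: 3084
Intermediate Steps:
F(T, G) = G
F(0, 12) + (-51 + 27)*(-128) = 12 + (-51 + 27)*(-128) = 12 - 24*(-128) = 12 + 3072 = 3084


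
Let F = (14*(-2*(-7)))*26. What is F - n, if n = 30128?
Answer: -25032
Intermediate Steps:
F = 5096 (F = (14*14)*26 = 196*26 = 5096)
F - n = 5096 - 1*30128 = 5096 - 30128 = -25032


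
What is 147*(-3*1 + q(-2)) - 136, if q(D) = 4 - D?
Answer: 305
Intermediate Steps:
147*(-3*1 + q(-2)) - 136 = 147*(-3*1 + (4 - 1*(-2))) - 136 = 147*(-3 + (4 + 2)) - 136 = 147*(-3 + 6) - 136 = 147*3 - 136 = 441 - 136 = 305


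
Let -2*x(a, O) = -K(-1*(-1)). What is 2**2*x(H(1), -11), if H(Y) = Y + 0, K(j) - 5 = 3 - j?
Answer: 14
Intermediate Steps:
K(j) = 8 - j (K(j) = 5 + (3 - j) = 8 - j)
H(Y) = Y
x(a, O) = 7/2 (x(a, O) = -(-1)*(8 - (-1)*(-1))/2 = -(-1)*(8 - 1*1)/2 = -(-1)*(8 - 1)/2 = -(-1)*7/2 = -1/2*(-7) = 7/2)
2**2*x(H(1), -11) = 2**2*(7/2) = 4*(7/2) = 14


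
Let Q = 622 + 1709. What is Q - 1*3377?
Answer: -1046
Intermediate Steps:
Q = 2331
Q - 1*3377 = 2331 - 1*3377 = 2331 - 3377 = -1046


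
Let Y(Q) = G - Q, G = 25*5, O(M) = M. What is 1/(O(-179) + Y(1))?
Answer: -1/55 ≈ -0.018182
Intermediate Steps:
G = 125
Y(Q) = 125 - Q
1/(O(-179) + Y(1)) = 1/(-179 + (125 - 1*1)) = 1/(-179 + (125 - 1)) = 1/(-179 + 124) = 1/(-55) = -1/55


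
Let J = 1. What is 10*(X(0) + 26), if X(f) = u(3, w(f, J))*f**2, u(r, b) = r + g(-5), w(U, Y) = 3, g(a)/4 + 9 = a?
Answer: 260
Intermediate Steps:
g(a) = -36 + 4*a
u(r, b) = -56 + r (u(r, b) = r + (-36 + 4*(-5)) = r + (-36 - 20) = r - 56 = -56 + r)
X(f) = -53*f**2 (X(f) = (-56 + 3)*f**2 = -53*f**2)
10*(X(0) + 26) = 10*(-53*0**2 + 26) = 10*(-53*0 + 26) = 10*(0 + 26) = 10*26 = 260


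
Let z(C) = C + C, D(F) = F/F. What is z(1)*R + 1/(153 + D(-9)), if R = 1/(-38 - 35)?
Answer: -235/11242 ≈ -0.020904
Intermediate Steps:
D(F) = 1
R = -1/73 (R = 1/(-73) = -1/73 ≈ -0.013699)
z(C) = 2*C
z(1)*R + 1/(153 + D(-9)) = (2*1)*(-1/73) + 1/(153 + 1) = 2*(-1/73) + 1/154 = -2/73 + 1/154 = -235/11242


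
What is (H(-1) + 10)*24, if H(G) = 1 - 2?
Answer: 216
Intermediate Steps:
H(G) = -1
(H(-1) + 10)*24 = (-1 + 10)*24 = 9*24 = 216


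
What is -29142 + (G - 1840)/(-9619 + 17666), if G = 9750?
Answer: -234497764/8047 ≈ -29141.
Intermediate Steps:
-29142 + (G - 1840)/(-9619 + 17666) = -29142 + (9750 - 1840)/(-9619 + 17666) = -29142 + 7910/8047 = -234497764/8047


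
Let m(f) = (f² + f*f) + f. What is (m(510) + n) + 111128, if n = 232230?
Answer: 864068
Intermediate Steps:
m(f) = f + 2*f² (m(f) = (f² + f²) + f = 2*f² + f = f + 2*f²)
(m(510) + n) + 111128 = (510*(1 + 2*510) + 232230) + 111128 = (510*(1 + 1020) + 232230) + 111128 = (510*1021 + 232230) + 111128 = (520710 + 232230) + 111128 = 752940 + 111128 = 864068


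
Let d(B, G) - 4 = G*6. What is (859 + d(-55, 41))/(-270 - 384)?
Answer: -1109/654 ≈ -1.6957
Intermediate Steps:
d(B, G) = 4 + 6*G (d(B, G) = 4 + G*6 = 4 + 6*G)
(859 + d(-55, 41))/(-270 - 384) = (859 + (4 + 6*41))/(-270 - 384) = (859 + (4 + 246))/(-654) = (859 + 250)*(-1/654) = 1109*(-1/654) = -1109/654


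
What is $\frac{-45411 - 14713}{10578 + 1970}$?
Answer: $- \frac{15031}{3137} \approx -4.7915$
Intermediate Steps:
$\frac{-45411 - 14713}{10578 + 1970} = - \frac{60124}{12548} = \left(-60124\right) \frac{1}{12548} = - \frac{15031}{3137}$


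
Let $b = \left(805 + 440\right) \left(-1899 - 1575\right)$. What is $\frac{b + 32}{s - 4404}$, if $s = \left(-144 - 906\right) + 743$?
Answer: $\frac{4325098}{4711} \approx 918.08$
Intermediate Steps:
$b = -4325130$ ($b = 1245 \left(-3474\right) = -4325130$)
$s = -307$ ($s = -1050 + 743 = -307$)
$\frac{b + 32}{s - 4404} = \frac{-4325130 + 32}{-307 - 4404} = - \frac{4325098}{-4711} = \left(-4325098\right) \left(- \frac{1}{4711}\right) = \frac{4325098}{4711}$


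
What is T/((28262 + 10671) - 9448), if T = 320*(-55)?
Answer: -3520/5897 ≈ -0.59691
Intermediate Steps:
T = -17600
T/((28262 + 10671) - 9448) = -17600/((28262 + 10671) - 9448) = -17600/(38933 - 9448) = -17600/29485 = -17600*1/29485 = -3520/5897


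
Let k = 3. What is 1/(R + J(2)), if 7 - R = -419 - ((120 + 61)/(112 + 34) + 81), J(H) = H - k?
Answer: 146/74057 ≈ 0.0019715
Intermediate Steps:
J(H) = -3 + H (J(H) = H - 1*3 = H - 3 = -3 + H)
R = 74203/146 (R = 7 - (-419 - ((120 + 61)/(112 + 34) + 81)) = 7 - (-419 - (181/146 + 81)) = 7 - (-419 - 1*12007/146) = 7 - (-419 - 12007/146) = 7 - 1*(-73181/146) = 7 + 73181/146 = 74203/146 ≈ 508.24)
1/(R + J(2)) = 1/(74203/146 + (-3 + 2)) = 1/(74203/146 - 1) = 1/(74057/146) = 146/74057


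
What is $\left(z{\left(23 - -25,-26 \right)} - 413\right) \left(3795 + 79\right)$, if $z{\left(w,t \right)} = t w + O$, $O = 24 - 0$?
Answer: $-6341738$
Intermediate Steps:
$O = 24$ ($O = 24 + 0 = 24$)
$z{\left(w,t \right)} = 24 + t w$ ($z{\left(w,t \right)} = t w + 24 = 24 + t w$)
$\left(z{\left(23 - -25,-26 \right)} - 413\right) \left(3795 + 79\right) = \left(\left(24 - 26 \left(23 - -25\right)\right) - 413\right) \left(3795 + 79\right) = \left(\left(24 - 26 \left(23 + 25\right)\right) - 413\right) 3874 = \left(\left(24 - 1248\right) - 413\right) 3874 = \left(-1224 - 413\right) 3874 = \left(-1637\right) 3874 = -6341738$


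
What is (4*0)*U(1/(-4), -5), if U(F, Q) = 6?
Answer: 0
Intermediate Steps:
(4*0)*U(1/(-4), -5) = (4*0)*6 = 0*6 = 0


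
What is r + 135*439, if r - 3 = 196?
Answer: 59464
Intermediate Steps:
r = 199 (r = 3 + 196 = 199)
r + 135*439 = 199 + 135*439 = 199 + 59265 = 59464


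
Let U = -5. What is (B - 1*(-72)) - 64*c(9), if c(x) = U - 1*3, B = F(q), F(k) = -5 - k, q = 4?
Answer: 575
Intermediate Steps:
B = -9 (B = -5 - 1*4 = -5 - 4 = -9)
c(x) = -8 (c(x) = -5 - 1*3 = -5 - 3 = -8)
(B - 1*(-72)) - 64*c(9) = (-9 - 1*(-72)) - 64*(-8) = (-9 + 72) + 512 = 63 + 512 = 575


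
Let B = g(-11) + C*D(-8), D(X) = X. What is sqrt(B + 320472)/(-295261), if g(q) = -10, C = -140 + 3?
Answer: -sqrt(321558)/295261 ≈ -0.0019205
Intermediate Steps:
C = -137
B = 1086 (B = -10 - 137*(-8) = -10 + 1096 = 1086)
sqrt(B + 320472)/(-295261) = sqrt(1086 + 320472)/(-295261) = sqrt(321558)*(-1/295261) = -sqrt(321558)/295261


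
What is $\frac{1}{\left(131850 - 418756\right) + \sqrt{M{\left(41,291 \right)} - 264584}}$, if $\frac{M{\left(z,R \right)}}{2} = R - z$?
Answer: $- \frac{143453}{41157658460} - \frac{i \sqrt{66021}}{41157658460} \approx -3.4854 \cdot 10^{-6} - 6.243 \cdot 10^{-9} i$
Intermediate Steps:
$M{\left(z,R \right)} = - 2 z + 2 R$ ($M{\left(z,R \right)} = 2 \left(R - z\right) = - 2 z + 2 R$)
$\frac{1}{\left(131850 - 418756\right) + \sqrt{M{\left(41,291 \right)} - 264584}} = \frac{1}{\left(131850 - 418756\right) + \sqrt{\left(\left(-2\right) 41 + 2 \cdot 291\right) - 264584}} = \frac{1}{\left(131850 - 418756\right) + \sqrt{\left(-82 + 582\right) - 264584}} = \frac{1}{-286906 + \sqrt{500 - 264584}} = \frac{1}{-286906 + \sqrt{-264084}} = \frac{1}{-286906 + 2 i \sqrt{66021}}$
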